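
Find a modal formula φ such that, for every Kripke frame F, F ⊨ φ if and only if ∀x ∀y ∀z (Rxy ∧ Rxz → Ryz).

◇p → □◇p

A defining formula is ◇p → □◇p (the 5 axiom).
Suppose ◇p→□◇p is valid. Take Rxy, Rxz and set V(p)={y}. Then ◇p at x, so □◇p at x, so ◇p at z, so some w with Rzw has p; w=y, i.e. Rzy. By symmetry of the argument, Ryz.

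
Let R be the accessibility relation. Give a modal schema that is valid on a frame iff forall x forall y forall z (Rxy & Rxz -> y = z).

◇p → □p

This is partial functionality; the standard corresponding axiom is CD: ◇p → □p.
Suppose ◇p→□p is valid. Take Rxy, Rxz and set V(p)={y}. Then ◇p at x, so □p at x, so p at z, i.e. z=y.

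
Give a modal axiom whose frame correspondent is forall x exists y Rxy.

The condition is seriality. The D schema □q → ◇q defines it.
Suppose □q→◇q is valid. At any x set V(q)=W. Then □q at x, so ◇q at x, so x has a successor.

□q → ◇q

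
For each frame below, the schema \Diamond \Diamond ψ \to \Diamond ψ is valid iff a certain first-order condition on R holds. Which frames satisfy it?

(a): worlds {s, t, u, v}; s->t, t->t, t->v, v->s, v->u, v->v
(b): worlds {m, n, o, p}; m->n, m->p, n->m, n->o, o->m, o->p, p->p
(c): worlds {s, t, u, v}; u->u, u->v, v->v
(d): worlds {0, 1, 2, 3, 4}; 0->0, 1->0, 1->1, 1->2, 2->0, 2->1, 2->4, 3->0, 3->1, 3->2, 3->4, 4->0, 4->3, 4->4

This is the axiom for transitivity; its first-order frame correspondent is \forall x \forall y \forall z (Rxy \wedge Ryz \to Rxz).
(a): fails — Rtv and Rvu but not Rtu.
(b): fails — Rom and Rmn but not Ron.
(c): holds.
(d): fails — R34 and R43 but not R33.

(c)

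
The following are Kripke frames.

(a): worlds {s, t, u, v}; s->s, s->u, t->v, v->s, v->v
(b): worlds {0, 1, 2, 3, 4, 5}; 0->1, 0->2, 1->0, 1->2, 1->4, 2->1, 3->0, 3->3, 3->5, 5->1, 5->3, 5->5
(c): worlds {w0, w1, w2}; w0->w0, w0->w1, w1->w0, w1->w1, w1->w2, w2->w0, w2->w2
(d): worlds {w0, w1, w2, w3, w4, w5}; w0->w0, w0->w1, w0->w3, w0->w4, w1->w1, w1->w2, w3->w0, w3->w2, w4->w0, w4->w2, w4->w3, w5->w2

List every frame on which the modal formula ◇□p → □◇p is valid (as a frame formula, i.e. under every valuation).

(c)

This is the axiom for convergence; its first-order frame correspondent is ∀x ∀y ∀z (Rxy ∧ Rxz → ∃w (Ryw ∧ Rzw)).
(a): fails — Rsu and Rsu but u and u have no common successor.
(b): fails — R02 and R01 but 2 and 1 have no common successor.
(c): ✓.
(d): fails — Rw1w1 and Rw1w2 but w1 and w2 have no common successor.
Valid on: (c).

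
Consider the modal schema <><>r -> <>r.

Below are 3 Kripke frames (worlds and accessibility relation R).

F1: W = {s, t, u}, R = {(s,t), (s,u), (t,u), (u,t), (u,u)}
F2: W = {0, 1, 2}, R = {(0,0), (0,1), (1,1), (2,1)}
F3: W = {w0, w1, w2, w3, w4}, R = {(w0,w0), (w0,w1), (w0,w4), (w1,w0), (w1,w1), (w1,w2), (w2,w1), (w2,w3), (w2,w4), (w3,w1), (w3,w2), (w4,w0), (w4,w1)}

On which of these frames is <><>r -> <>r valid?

This is the axiom for a generalized confluence (Geach) condition; its first-order frame correspondent is forall x forall y (x R^2 y -> exists w (y = w & xRw)).
F1: fails — tR²t but no w with t=w and tRw.
F2: condition met.
F3: fails — w0R²w2 but no w with w2=w and w0Rw.

F2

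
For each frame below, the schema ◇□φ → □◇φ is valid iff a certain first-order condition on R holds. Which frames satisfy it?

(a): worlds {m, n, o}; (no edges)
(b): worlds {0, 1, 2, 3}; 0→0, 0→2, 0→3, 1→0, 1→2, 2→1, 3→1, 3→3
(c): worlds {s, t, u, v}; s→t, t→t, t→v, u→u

Frame correspondent (Sahlqvist): ∀x ∀y ∀z (Rxy ∧ Rxz → ∃w (Ryw ∧ Rzw)) — i.e. convergence.
(a): holds.
(b): fails — R00 and R02 but 0 and 2 have no common successor.
(c): fails — Rtt and Rtv but t and v have no common successor.

(a)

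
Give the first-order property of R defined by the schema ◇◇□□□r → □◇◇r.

∀x ∀y ∀z ((xR²y ∧ xRz) → ∃w (yR³w ∧ zR²w))

This is a Sahlqvist (Geach-type) schema ◇^2□^3r → □^1◇^2r.
First-order correspondent: ∀x ∀y ∀z ((xR²y ∧ xRz) → ∃w (yR³w ∧ zR²w)).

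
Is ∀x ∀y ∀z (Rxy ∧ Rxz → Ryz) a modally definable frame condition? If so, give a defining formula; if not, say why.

This is a Sahlqvist condition; the 5 axiom ◇q → □◇q defines it.
Suppose ◇q→□◇q is valid. Take Rxy, Rxz and set V(q)={y}. Then ◇q at x, so □◇q at x, so ◇q at z, so some w with Rzw has q; w=y, i.e. Rzy. By symmetry of the argument, Ryz.

Yes, by ◇q → □◇q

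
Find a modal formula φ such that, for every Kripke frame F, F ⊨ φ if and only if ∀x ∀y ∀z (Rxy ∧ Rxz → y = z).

◇q → □q

A defining formula is ◇q → □q (the CD axiom).
Suppose ◇q→□q is valid. Take Rxy, Rxz and set V(q)={y}. Then ◇q at x, so □q at x, so q at z, i.e. z=y.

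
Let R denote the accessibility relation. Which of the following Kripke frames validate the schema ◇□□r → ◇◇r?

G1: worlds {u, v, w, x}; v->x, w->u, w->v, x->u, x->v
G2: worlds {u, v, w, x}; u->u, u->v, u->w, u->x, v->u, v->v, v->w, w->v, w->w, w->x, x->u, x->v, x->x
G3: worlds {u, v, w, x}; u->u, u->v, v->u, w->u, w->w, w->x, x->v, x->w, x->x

G2, G3

Frame correspondent (Sahlqvist): ∀x ∀y (xRy → ∃w (yR²w ∧ xR²w)) — i.e. a generalized confluence (Geach) condition.
G1: fails — vRx but no t with xR²t and vR²t.
G2: ✓.
G3: ✓.
Valid on: G2, G3.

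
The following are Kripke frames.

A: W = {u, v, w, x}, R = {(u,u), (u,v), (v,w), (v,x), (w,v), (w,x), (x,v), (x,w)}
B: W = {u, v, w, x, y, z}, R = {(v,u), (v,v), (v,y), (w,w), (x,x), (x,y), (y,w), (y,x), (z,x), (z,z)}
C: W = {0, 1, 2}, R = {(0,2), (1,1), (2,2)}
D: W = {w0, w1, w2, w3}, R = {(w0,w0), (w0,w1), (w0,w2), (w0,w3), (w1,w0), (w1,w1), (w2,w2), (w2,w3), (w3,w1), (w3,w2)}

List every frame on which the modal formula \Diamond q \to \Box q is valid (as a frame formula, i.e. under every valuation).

C

The schema corresponds to partial functionality: \forall x \forall y \forall z (Rxy \wedge Rxz \to y = z).
A: fails — u sees both u and v.
B: fails — v sees both u and v.
C: holds.
D: fails — w0 sees both w0 and w1.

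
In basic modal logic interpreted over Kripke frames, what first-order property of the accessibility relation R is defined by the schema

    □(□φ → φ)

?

Suppose □(□φ→φ) is valid. Take Rxy and set V(φ)={w : Ryw}. Then at y, □φ holds; since □(□φ→φ) at x, □φ→φ at y, so φ at y, i.e. Ryy.

shift-reflexivity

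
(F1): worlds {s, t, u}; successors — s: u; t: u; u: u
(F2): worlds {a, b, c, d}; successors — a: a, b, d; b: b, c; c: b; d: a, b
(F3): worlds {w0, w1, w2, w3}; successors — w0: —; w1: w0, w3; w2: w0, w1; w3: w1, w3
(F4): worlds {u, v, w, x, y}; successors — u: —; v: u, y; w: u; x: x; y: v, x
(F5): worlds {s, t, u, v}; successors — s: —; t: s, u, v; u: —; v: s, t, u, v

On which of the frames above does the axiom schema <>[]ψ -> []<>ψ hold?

The schema corresponds to convergence: forall x forall y forall z (Rxy & Rxz -> exists w (Ryw & Rzw)).
(F1): condition met.
(F2): condition met.
(F3): fails — Rw1w0 and Rw1w0 but w0 and w0 have no common successor.
(F4): fails — Rvu and Rvu but u and u have no common successor.
(F5): fails — Rtv and Rts but v and s have no common successor.

(F1), (F2)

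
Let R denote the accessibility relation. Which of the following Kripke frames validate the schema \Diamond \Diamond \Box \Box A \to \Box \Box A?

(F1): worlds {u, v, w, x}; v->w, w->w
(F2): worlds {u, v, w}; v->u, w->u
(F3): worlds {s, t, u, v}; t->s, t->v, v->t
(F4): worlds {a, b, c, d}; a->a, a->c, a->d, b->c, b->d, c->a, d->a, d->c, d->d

The schema corresponds to a generalized confluence (Geach) condition: \forall x \forall y \forall z ((x R^2 y \wedge x R^2 z) \to \exists w (y R^2 w \wedge z = w)).
(F1): ✓.
(F2): ✓.
(F3): fails — vR²s, vR²s but no w with sR²w and s=w.
(F4): ✓.

(F1), (F2), (F4)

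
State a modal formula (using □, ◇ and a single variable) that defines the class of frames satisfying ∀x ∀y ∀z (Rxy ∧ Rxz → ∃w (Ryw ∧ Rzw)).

◇□r → □◇r

This is convergence; the standard corresponding axiom is .2: ◇□r → □◇r.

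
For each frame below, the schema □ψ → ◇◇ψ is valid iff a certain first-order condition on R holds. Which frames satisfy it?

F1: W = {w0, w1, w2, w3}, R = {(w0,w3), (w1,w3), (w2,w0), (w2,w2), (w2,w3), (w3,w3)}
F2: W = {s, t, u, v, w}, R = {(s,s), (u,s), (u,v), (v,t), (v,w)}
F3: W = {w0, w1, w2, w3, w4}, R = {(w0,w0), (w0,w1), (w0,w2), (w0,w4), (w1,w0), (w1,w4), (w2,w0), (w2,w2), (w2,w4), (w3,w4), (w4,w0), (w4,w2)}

F1

Frame correspondent (Sahlqvist): ∀x ∃w (xRw ∧ xR²w) — i.e. a generalized confluence (Geach) condition.
F1: holds.
F2: fails — at t but no w* with tRw* and tR²w*.
F3: fails — at w3 but no w with w3Rw and w3R²w.
Valid on: F1.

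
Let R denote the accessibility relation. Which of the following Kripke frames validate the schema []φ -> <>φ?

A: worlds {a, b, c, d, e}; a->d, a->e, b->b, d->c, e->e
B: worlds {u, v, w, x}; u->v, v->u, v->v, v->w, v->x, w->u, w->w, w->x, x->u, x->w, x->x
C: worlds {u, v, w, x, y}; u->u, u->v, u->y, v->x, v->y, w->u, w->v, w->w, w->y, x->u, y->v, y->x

B, C

This is the axiom for seriality; its first-order frame correspondent is forall x exists y Rxy.
A: fails — world c has no successor.
B: satisfies the condition.
C: satisfies the condition.
Valid on: B, C.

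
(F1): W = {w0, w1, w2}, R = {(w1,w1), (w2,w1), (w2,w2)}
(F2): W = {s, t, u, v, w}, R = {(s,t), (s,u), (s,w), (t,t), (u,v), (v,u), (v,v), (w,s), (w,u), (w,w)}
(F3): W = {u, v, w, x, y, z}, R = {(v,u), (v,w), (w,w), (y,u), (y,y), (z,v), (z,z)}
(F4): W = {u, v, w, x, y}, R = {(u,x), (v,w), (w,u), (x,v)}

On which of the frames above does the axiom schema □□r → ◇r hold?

(F2)

The schema corresponds to a generalized confluence (Geach) condition: ∀x ∃w (xR²w ∧ xRw).
(F1): fails — at w0 but no w with w0R²w and w0Rw.
(F2): condition met.
(F3): fails — at u but no t with uR²t and uRt.
(F4): fails — at u but no t with uR²t and uRt.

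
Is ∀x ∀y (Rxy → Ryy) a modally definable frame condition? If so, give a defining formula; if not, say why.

This is a Sahlqvist condition; the T□ axiom □(□p → p) defines it.
Suppose □(□p→p) is valid. Take Rxy and set V(p)={w : Ryw}. Then at y, □p holds; since □(□p→p) at x, □p→p at y, so p at y, i.e. Ryy.

Yes — defined by □(□p → p)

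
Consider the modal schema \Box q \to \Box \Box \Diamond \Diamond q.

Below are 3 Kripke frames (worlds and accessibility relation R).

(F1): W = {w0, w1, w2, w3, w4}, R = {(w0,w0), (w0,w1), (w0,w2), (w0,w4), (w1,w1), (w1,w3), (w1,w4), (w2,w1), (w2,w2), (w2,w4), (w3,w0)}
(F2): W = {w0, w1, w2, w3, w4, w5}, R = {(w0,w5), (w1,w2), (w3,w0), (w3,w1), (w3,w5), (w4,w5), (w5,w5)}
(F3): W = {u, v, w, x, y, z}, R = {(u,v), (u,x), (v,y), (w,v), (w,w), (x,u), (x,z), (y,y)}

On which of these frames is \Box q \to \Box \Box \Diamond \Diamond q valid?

This is the axiom for a generalized confluence (Geach) condition; its first-order frame correspondent is \forall x \forall z (x R^2 z \to \exists w (xRw \wedge z R^2 w)).
(F1): fails — w0R²w4 but no w with w0Rw and w4R²w.
(F2): fails — w3R²w2 but no w with w3Rw and w2R²w.
(F3): fails — uR²u but no t with uRt and uR²t.

none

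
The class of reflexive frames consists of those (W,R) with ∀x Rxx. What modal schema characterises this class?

The condition is reflexivity. The T schema □ψ → ψ defines it.
Suppose □ψ→ψ is valid. At any x set V(ψ)={w : Rxw}. Then □ψ holds at x, so ψ holds at x, i.e. Rxx.

□ψ → ψ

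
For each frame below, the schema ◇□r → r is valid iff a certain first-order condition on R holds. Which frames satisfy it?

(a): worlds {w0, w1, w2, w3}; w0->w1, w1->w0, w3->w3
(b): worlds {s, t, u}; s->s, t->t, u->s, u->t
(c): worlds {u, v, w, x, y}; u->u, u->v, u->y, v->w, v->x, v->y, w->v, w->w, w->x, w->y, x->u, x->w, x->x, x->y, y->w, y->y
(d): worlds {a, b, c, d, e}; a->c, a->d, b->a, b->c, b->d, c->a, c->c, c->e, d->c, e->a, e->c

Frame correspondent (Sahlqvist): ∀x ∀y (Rxy → Ryx) — i.e. symmetry.
(a): holds.
(b): fails — Rus but not Rsu.
(c): fails — Ruv but not Rvu.
(d): fails — Rbc but not Rcb.
Valid on: (a).

(a)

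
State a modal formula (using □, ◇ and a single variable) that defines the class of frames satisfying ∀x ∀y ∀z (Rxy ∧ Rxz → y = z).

A defining formula is ◇s → □s (the CD axiom).
Suppose ◇s→□s is valid. Take Rxy, Rxz and set V(s)={y}. Then ◇s at x, so □s at x, so s at z, i.e. z=y.

◇s → □s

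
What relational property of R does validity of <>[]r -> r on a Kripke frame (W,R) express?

Replacing r by ¬r and contraposing gives the equivalent schema r → □◇r.
Suppose r→□◇r is valid. Take Rxy and set V(r)={x}. Then r at x, so □◇r at x, so ◇r at y, so some z with Ryz has r; z=x, i.e. Ryx.
The converse is a direct semantic check.
Frame condition: forall x forall y (Rxy -> Ryx).

symmetry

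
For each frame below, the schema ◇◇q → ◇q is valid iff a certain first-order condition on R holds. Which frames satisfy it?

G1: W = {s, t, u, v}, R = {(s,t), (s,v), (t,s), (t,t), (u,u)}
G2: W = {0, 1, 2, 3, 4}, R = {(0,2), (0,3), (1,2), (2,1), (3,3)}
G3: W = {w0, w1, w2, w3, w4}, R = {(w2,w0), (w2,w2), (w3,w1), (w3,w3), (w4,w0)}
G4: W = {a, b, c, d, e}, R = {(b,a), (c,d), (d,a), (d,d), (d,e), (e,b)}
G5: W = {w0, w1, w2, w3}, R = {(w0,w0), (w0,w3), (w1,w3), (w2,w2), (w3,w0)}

Frame correspondent (Sahlqvist): ∀x ∀y ∀z (Rxy ∧ Ryz → Rxz) — i.e. transitivity.
G1: fails — Rts and Rsv but not Rtv.
G2: fails — R02 and R21 but not R01.
G3: holds.
G4: fails — Reb and Rba but not Rea.
G5: fails — Rw3w0 and Rw0w3 but not Rw3w3.
Valid on: G3.

G3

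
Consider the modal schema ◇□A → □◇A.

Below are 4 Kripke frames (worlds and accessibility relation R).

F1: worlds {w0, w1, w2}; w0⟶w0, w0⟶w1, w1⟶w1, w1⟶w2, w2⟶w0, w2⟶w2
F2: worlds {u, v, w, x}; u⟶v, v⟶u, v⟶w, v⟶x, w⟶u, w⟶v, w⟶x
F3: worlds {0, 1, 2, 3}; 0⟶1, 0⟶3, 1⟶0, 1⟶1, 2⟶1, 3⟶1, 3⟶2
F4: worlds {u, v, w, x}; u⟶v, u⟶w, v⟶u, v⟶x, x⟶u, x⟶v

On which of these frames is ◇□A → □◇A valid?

F1, F3

The schema corresponds to convergence: ∀x ∀y ∀z (Rxy ∧ Rxz → ∃w (Ryw ∧ Rzw)).
F1: holds.
F2: fails — Rvw and Rvx but w and x have no common successor.
F3: holds.
F4: fails — Ruv and Ruw but v and w have no common successor.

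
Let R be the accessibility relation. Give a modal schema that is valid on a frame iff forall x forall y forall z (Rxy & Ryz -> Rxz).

□r → □□r

The condition is transitivity. The 4 schema □r → □□r defines it.
Suppose □r→□□r is valid. Take Rxy, Ryz and set V(r)={w : Rxw}. Then □r at x, so □□r at x, so □r at y, so r at z, i.e. Rxz.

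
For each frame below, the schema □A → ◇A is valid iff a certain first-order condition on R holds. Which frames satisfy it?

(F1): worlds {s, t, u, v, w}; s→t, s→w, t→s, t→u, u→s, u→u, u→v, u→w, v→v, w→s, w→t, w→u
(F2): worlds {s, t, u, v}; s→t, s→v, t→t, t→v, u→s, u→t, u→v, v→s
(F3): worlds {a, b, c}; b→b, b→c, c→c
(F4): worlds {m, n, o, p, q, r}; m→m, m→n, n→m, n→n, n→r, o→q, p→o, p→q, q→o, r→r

(F1), (F2), (F4)

Frame correspondent (Sahlqvist): ∀x ∃y Rxy — i.e. seriality.
(F1): satisfies the condition.
(F2): satisfies the condition.
(F3): fails — world a has no successor.
(F4): satisfies the condition.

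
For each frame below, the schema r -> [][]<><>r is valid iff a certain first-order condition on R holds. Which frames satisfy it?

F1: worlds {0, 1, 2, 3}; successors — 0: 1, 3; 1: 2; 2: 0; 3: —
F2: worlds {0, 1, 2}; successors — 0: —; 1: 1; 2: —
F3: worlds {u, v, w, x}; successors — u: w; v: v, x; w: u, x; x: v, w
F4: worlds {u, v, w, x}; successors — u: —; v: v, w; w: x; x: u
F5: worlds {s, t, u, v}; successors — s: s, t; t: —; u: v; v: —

This is the axiom for a generalized confluence (Geach) condition; its first-order frame correspondent is forall x forall z (x R^2 z -> exists w (x = w & z R^2 w)).
F1: fails — 0R²2 but no w with 0=w and 2R²w.
F2: satisfies the condition.
F3: satisfies the condition.
F4: fails — vR²w but no t with v=t and wR²t.
F5: fails — sR²t but no w with s=w and tR²w.

F2, F3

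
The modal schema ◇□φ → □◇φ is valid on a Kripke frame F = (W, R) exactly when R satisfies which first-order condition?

Convergence

Suppose ◇□φ→□◇φ is valid. Take Rxy, Rxz and set V(φ)={w : Ryw}. Then □φ at y so ◇□φ at x, so □◇φ at x, so ◇φ at z, giving w with Rzw and Ryw.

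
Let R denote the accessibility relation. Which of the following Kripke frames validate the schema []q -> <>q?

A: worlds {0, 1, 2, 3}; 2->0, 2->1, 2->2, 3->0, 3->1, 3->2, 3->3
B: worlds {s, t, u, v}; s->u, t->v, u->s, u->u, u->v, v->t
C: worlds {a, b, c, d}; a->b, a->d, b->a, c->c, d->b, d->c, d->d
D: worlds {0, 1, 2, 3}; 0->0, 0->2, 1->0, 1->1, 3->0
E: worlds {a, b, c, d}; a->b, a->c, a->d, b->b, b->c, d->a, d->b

B, C

Frame correspondent (Sahlqvist): forall x exists y Rxy — i.e. seriality.
A: fails — world 0 has no successor.
B: condition met.
C: condition met.
D: fails — world 2 has no successor.
E: fails — world c has no successor.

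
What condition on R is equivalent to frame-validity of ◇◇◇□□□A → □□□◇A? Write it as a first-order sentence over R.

This is a Sahlqvist (Geach-type) schema ◇^3□^3A → □^3◇^1A.
First-order correspondent: ∀x ∀y ∀z ((xR³y ∧ xR³z) → ∃w (yR³w ∧ zRw)).

∀x ∀y ∀z ((xR³y ∧ xR³z) → ∃w (yR³w ∧ zRw))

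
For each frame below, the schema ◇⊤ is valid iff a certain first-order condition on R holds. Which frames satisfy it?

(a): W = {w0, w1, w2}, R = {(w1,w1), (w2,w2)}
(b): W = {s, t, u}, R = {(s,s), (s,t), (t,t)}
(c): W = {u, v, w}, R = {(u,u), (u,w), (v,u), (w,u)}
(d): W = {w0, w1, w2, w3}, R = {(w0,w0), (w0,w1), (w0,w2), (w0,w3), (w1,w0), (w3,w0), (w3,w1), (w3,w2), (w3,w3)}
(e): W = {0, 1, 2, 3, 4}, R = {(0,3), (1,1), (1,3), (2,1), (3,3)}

(c)

Frame correspondent (Sahlqvist): ∀x ∃y Rxy — i.e. seriality.
(a): fails — world w0 has no successor.
(b): fails — world u has no successor.
(c): satisfies the condition.
(d): fails — world w2 has no successor.
(e): fails — world 4 has no successor.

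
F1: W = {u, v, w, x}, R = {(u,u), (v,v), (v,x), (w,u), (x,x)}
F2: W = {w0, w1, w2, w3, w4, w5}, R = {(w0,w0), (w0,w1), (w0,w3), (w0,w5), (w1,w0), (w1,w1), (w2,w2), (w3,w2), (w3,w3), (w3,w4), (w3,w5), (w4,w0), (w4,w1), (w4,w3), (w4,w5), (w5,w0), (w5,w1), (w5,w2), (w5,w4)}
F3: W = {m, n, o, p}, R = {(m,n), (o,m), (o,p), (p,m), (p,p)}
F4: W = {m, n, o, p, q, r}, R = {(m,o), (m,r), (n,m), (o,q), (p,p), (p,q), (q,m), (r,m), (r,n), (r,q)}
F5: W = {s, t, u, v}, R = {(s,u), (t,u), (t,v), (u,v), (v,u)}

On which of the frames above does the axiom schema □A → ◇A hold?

F1, F2, F4, F5

This is the axiom for seriality; its first-order frame correspondent is ∀x ∃y Rxy.
F1: condition met.
F2: condition met.
F3: fails — world n has no successor.
F4: condition met.
F5: condition met.
Valid on: F1, F2, F4, F5.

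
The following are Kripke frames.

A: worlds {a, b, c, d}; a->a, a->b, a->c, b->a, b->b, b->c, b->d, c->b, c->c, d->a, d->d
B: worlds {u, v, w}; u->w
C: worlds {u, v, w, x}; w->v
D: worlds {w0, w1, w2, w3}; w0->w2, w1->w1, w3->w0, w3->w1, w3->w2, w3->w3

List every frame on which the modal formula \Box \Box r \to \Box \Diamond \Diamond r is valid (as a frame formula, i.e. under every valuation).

A

The schema corresponds to a generalized confluence (Geach) condition: \forall x \forall z (xRz \to \exists w (x R^2 w \wedge z R^2 w)).
A: satisfies the condition.
B: fails — uRw but no t with uR²t and wR²t.
C: fails — wRv but no t with wR²t and vR²t.
D: fails — w0Rw2 but no w with w0R²w and w2R²w.
Valid on: A.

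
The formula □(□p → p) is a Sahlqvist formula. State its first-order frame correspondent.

Suppose □(□p→p) is valid. Take Rxy and set V(p)={w : Ryw}. Then at y, □p holds; since □(□p→p) at x, □p→p at y, so p at y, i.e. Ryy.
The converse is a direct semantic check.
Frame condition: ∀x ∀y (Rxy → Ryy).

shift-reflexivity: ∀x ∀y (Rxy → Ryy)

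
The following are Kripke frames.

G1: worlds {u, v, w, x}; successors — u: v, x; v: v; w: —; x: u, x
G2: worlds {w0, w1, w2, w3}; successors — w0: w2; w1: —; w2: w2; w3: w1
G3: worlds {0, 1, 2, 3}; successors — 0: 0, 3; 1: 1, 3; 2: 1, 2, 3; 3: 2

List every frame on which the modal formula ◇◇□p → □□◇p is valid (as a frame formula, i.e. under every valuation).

This is the axiom for a generalized confluence (Geach) condition; its first-order frame correspondent is ∀x ∀y ∀z ((xR²y ∧ xR²z) → ∃w (yRw ∧ zRw)).
G1: fails — uR²v, uR²x but no t with vRt and xRt.
G2: ✓.
G3: fails — 0R²0, 0R²3 but no w with 0Rw and 3Rw.

G2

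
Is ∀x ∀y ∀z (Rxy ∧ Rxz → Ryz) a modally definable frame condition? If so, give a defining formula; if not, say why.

Yes: it is the Euclidean property, defined by the 5 schema ◇q → □◇q.
Suppose ◇q→□◇q is valid. Take Rxy, Rxz and set V(q)={y}. Then ◇q at x, so □◇q at x, so ◇q at z, so some w with Rzw has q; w=y, i.e. Rzy. By symmetry of the argument, Ryz.

Yes, by ◇q → □◇q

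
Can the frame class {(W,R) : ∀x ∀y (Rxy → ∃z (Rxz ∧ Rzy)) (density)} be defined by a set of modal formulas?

This is a Sahlqvist condition; the C4 axiom □□q → □q defines it.
Suppose □□q→□q is valid. Take Rxy and set V(q)={w : xR²w}. Then □□q at x, so □q at x, so q at y, i.e. ∃z(Rxz∧Rzy).

Yes — defined by □□q → □q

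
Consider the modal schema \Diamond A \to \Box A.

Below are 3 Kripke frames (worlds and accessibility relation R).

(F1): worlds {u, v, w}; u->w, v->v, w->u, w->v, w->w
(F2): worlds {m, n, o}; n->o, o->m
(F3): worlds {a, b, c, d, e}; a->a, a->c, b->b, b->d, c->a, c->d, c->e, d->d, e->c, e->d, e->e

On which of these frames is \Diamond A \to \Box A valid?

This is the axiom for partial functionality; its first-order frame correspondent is \forall x \forall y \forall z (Rxy \wedge Rxz \to y = z).
(F1): fails — w sees both u and v.
(F2): satisfies the condition.
(F3): fails — a sees both a and c.

(F2)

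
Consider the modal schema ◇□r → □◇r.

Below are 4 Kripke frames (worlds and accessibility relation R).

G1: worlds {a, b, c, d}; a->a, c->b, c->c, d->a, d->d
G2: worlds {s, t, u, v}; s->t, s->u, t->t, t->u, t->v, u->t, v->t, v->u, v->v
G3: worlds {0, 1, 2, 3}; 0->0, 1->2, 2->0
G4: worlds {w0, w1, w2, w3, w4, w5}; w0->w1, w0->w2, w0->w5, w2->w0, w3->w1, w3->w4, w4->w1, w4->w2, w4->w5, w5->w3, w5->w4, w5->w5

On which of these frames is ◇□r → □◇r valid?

G2, G3

This is the axiom for convergence; its first-order frame correspondent is ∀x ∀y ∀z (Rxy ∧ Rxz → ∃w (Ryw ∧ Rzw)).
G1: fails — Rcc and Rcb but c and b have no common successor.
G2: ✓.
G3: ✓.
G4: fails — Rw0w5 and Rw0w1 but w5 and w1 have no common successor.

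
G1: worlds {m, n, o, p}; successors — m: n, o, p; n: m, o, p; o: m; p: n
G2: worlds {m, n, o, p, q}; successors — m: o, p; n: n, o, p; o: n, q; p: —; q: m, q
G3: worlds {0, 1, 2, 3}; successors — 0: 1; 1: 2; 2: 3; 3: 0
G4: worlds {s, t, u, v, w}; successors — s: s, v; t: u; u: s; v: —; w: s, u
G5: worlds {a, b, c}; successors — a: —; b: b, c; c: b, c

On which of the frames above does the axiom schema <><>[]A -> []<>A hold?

G5

Frame correspondent (Sahlqvist): forall x forall y forall z ((x R^2 y & xRz) -> exists w (yRw & zRw)) — i.e. a generalized confluence (Geach) condition.
G1: fails — mR²m, mRo but no w with mRw and oRw.
G2: fails — mR²n, mRp but no w with nRw and pRw.
G3: fails — 0R²2, 0R1 but no w with 2Rw and 1Rw.
G4: fails — sR²s, sRv but no w* with sRw* and vRw*.
G5: satisfies the condition.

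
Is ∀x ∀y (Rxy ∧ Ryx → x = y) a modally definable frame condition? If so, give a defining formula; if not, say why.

Modal frame validity is preserved under surjective bounded morphisms.
The 4-cycle (worlds 0,1,2,3 with 0→1→2→3→0) is antisymmetric. Sending even-indexed worlds to • and odd-indexed worlds to ∘ is a surjective bounded morphism onto the two-world frame with •↔∘, which is not antisymmetric.
So no modal formula (or set of formulas) defines exactly the antisymmetric frames.

Not definable by any modal formula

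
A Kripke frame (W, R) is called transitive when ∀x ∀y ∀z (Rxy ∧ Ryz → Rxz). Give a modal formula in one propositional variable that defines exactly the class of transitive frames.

A defining formula is □r → □□r (the 4 axiom).
Suppose □r→□□r is valid. Take Rxy, Ryz and set V(r)={w : Rxw}. Then □r at x, so □□r at x, so □r at y, so r at z, i.e. Rxz.

□r → □□r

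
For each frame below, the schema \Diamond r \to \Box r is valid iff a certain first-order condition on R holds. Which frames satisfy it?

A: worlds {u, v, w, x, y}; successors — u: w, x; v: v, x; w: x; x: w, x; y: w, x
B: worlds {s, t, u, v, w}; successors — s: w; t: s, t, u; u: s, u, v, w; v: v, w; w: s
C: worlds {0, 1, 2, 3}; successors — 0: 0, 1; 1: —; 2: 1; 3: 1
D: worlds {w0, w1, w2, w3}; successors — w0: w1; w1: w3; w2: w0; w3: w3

Frame correspondent (Sahlqvist): \forall x \forall y \forall z (Rxy \wedge Rxz \to y = z) — i.e. partial functionality.
A: fails — u sees both w and x.
B: fails — t sees both s and t.
C: fails — 0 sees both 0 and 1.
D: satisfies the condition.
Valid on: D.

D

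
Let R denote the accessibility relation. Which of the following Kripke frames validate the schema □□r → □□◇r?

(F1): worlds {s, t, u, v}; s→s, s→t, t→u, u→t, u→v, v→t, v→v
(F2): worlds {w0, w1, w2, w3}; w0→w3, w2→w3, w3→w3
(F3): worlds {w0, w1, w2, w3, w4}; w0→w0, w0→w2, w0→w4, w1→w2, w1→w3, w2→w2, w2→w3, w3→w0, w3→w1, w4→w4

(F2), (F3)

The schema corresponds to a generalized confluence (Geach) condition: ∀x ∀z (xR²z → ∃w (xR²w ∧ zRw)).
(F1): fails — tR²t but no w with tR²w and tRw.
(F2): satisfies the condition.
(F3): satisfies the condition.
Valid on: (F2), (F3).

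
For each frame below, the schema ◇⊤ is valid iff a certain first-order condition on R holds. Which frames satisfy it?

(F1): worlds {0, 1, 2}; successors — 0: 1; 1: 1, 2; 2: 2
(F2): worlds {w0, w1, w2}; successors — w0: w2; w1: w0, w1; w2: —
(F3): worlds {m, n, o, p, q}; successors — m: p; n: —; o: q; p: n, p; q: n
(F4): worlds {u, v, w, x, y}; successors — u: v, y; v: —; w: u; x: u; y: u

The schema corresponds to seriality: ∀x ∃y Rxy.
(F1): satisfies the condition.
(F2): fails — world w2 has no successor.
(F3): fails — world n has no successor.
(F4): fails — world v has no successor.
Valid on: (F1).

(F1)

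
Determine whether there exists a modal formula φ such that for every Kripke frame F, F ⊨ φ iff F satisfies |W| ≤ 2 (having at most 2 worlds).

Not modally definable

If a class were modally definable it would be closed under disjoint unions (Goldblatt–Thomason).
Any modal formula valid on each of 3 disjoint one-world frames is valid on their disjoint union (validity is preserved under disjoint unions). Each one-world frame has |W|=1≤2, but the union has |W|=3.
So no modal formula (or set of formulas) defines exactly the |W|≤2 frames.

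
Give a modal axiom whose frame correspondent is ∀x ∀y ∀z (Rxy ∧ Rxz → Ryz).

This is the Euclidean property; the standard corresponding axiom is 5: ◇p → □◇p.
Suppose ◇p→□◇p is valid. Take Rxy, Rxz and set V(p)={y}. Then ◇p at x, so □◇p at x, so ◇p at z, so some w with Rzw has p; w=y, i.e. Rzy. By symmetry of the argument, Ryz.

◇p → □◇p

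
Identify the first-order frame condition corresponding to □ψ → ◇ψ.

Seriality

This is the D axiom.
Its frame correspondent is seriality — ∀x ∃y Rxy.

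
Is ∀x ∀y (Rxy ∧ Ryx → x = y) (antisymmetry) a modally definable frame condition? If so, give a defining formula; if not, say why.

Not modally definable

Any modally definable frame class is closed under surjective bounded morphisms.
The 4-cycle (worlds a,b,c,d with a→b→c→d→a) is antisymmetric. Sending even-indexed worlds to • and odd-indexed worlds to ∘ is a surjective bounded morphism onto the two-world frame with •↔∘, which is not antisymmetric.
So the class is not modally definable.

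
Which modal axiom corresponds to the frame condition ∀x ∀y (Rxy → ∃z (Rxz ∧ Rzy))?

□□s → □s

This is density; the standard corresponding axiom is C4: □□s → □s.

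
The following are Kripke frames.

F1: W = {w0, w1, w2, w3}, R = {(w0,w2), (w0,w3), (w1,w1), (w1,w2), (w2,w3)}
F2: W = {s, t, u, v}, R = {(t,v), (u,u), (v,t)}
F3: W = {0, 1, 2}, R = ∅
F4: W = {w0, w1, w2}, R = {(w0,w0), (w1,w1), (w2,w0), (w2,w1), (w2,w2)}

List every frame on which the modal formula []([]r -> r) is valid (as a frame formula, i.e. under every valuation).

Frame correspondent (Sahlqvist): forall x forall y (Rxy -> Ryy) — i.e. shift-reflexivity.
F1: fails — Rw1w2 but not Rw2w2.
F2: fails — Rvt but not Rtt.
F3: satisfies the condition.
F4: satisfies the condition.

F3, F4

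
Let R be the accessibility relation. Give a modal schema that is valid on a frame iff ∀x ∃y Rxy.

□p → ◇p

The condition is seriality. The D schema □p → ◇p defines it.
Suppose □p→◇p is valid. At any x set V(p)=W. Then □p at x, so ◇p at x, so x has a successor.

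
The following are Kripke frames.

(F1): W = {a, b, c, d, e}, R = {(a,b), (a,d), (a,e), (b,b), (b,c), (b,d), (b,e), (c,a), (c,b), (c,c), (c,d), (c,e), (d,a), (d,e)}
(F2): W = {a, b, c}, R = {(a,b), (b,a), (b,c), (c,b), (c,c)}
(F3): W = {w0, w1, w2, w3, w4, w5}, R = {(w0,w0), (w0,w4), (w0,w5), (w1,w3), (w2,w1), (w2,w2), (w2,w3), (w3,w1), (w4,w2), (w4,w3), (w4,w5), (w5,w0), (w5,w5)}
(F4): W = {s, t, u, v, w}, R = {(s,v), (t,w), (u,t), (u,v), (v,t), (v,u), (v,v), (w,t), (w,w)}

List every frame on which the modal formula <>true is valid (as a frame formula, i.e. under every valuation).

Frame correspondent (Sahlqvist): forall x exists y Rxy — i.e. seriality.
(F1): fails — world e has no successor.
(F2): satisfies the condition.
(F3): satisfies the condition.
(F4): satisfies the condition.
Valid on: (F2), (F3), (F4).

(F2), (F3), (F4)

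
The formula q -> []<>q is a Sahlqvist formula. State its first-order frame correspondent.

symmetry

Suppose q→□◇q is valid. Take Rxy and set V(q)={x}. Then q at x, so □◇q at x, so ◇q at y, so some z with Ryz has q; z=x, i.e. Ryx.
The converse is a direct semantic check.
So the correspondent is symmetry.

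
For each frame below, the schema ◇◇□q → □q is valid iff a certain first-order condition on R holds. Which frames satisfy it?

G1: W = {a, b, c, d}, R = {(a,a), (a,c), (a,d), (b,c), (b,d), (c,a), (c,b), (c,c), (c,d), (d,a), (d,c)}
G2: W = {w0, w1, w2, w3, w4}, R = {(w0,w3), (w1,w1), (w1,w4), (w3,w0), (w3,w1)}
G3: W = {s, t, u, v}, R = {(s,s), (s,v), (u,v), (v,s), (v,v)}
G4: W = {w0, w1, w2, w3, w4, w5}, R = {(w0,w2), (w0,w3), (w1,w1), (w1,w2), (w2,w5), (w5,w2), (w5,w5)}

This is the axiom for a generalized confluence (Geach) condition; its first-order frame correspondent is ∀x ∀y ∀z ((xR²y ∧ xRz) → ∃w (yRw ∧ z = w)).
G1: fails — aR²b, aRa but no w with bRw and a=w.
G2: fails — w0R²w1, w0Rw3 but no w with w1Rw and w3=w.
G3: condition met.
G4: fails — w0R²w5, w0Rw3 but no w with w5Rw and w3=w.
Valid on: G3.

G3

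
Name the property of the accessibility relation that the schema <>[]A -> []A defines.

the Euclidean property: forall x forall y forall z (Rxy & Rxz -> Ryz)

Replacing A by ¬A and contraposing gives the equivalent schema ◇A → □◇A.
Suppose ◇A→□◇A is valid. Take Rxy, Rxz and set V(A)={y}. Then ◇A at x, so □◇A at x, so ◇A at z, so some w with Rzw has A; w=y, i.e. Rzy. By symmetry of the argument, Ryz.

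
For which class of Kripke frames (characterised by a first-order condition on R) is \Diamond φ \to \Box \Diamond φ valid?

the Euclidean property: \forall x \forall y \forall z (Rxy \wedge Rxz \to Ryz)

Suppose ◇φ→□◇φ is valid. Take Rxy, Rxz and set V(φ)={y}. Then ◇φ at x, so □◇φ at x, so ◇φ at z, so some w with Rzw has φ; w=y, i.e. Rzy. By symmetry of the argument, Ryz.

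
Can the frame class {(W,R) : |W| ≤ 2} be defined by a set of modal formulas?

No

Any modally definable frame class is closed under disjoint unions.
Any modal formula valid on each of 3 disjoint one-world frames is valid on their disjoint union (validity is preserved under disjoint unions). Each one-world frame has |W|=1≤2, but the union has |W|=3.
So the class is not modally definable.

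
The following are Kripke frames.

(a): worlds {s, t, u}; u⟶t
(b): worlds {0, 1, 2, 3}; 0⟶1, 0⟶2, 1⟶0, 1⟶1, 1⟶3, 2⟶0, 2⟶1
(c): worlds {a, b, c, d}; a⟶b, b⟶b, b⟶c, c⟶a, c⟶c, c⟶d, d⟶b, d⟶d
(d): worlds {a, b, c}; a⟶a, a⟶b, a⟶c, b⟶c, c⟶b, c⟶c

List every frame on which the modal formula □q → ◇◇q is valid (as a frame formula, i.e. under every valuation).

Frame correspondent (Sahlqvist): ∀x ∃w (xRw ∧ xR²w) — i.e. a generalized confluence (Geach) condition.
(a): fails — at s but no w with sRw and sR²w.
(b): fails — at 3 but no w with 3Rw and 3R²w.
(c): satisfies the condition.
(d): satisfies the condition.

(c), (d)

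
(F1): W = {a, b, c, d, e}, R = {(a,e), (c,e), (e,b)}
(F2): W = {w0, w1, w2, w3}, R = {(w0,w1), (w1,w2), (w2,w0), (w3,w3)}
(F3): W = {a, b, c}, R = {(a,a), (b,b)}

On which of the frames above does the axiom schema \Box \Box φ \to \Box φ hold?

(F3)

This is the axiom for density; its first-order frame correspondent is \forall x \forall y (Rxy \to \exists z (Rxz \wedge Rzy)).
(F1): fails — Rae but no z with Raz and Rze.
(F2): fails — Rw1w2 but no z with Rw1z and Rzw2.
(F3): holds.
Valid on: (F3).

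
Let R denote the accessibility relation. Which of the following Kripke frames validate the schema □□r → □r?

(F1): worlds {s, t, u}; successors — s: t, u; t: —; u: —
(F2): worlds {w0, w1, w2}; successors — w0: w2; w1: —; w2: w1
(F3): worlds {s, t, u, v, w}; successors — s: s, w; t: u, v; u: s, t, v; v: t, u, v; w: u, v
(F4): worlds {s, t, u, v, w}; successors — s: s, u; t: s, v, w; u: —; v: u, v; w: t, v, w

Frame correspondent (Sahlqvist): ∀x ∀y (Rxy → ∃z (Rxz ∧ Rzy)) — i.e. density.
(F1): fails — Rsu but no z with Rsz and Rzu.
(F2): fails — Rw0w2 but no z with Rw0z and Rzw2.
(F3): ✓.
(F4): ✓.
Valid on: (F3), (F4).

(F3), (F4)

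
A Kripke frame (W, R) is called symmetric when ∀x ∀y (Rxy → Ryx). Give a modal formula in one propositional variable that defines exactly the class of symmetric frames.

r → □◇r

A defining formula is r → □◇r (the B axiom).
Suppose r→□◇r is valid. Take Rxy and set V(r)={x}. Then r at x, so □◇r at x, so ◇r at y, so some z with Ryz has r; z=x, i.e. Ryx.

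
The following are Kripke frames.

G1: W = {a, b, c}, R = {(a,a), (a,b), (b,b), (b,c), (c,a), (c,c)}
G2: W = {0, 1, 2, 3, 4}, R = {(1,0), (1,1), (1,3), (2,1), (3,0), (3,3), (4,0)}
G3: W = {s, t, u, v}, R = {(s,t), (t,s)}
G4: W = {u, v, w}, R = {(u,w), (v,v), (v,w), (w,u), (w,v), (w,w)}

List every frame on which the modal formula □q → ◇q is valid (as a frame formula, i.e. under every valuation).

G1, G4

This is the axiom for seriality; its first-order frame correspondent is ∀x ∃y Rxy.
G1: ✓.
G2: fails — world 0 has no successor.
G3: fails — world u has no successor.
G4: ✓.
Valid on: G1, G4.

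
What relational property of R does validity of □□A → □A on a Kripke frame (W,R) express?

Suppose □□A→□A is valid. Take Rxy and set V(A)={w : xR²w}. Then □□A at x, so □A at x, so A at y, i.e. ∃z(Rxz∧Rzy).
Conversely, any frame satisfying ∀x ∀y (Rxy → ∃z (Rxz ∧ Rzy)) validates the schema.
Frame condition: ∀x ∀y (Rxy → ∃z (Rxz ∧ Rzy)).

Density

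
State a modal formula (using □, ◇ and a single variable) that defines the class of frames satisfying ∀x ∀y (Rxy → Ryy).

This is shift-reflexivity; the standard corresponding axiom is T□: □(□s → s).

□(□s → s)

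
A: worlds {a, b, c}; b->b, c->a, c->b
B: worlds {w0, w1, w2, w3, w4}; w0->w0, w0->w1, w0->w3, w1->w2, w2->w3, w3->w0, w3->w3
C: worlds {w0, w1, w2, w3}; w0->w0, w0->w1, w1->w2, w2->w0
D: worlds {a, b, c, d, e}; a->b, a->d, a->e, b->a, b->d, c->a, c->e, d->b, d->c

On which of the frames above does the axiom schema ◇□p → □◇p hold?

none

This is the axiom for convergence; its first-order frame correspondent is ∀x ∀y ∀z (Rxy ∧ Rxz → ∃w (Ryw ∧ Rzw)).
A: fails — Rca and Rca but a and a have no common successor.
B: fails — Rw0w1 and Rw0w0 but w1 and w0 have no common successor.
C: fails — Rw0w1 and Rw0w0 but w1 and w0 have no common successor.
D: fails — Rab and Rae but b and e have no common successor.
Valid on no frame.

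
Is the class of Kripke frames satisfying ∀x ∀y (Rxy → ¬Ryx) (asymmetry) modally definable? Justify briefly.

Modal frame validity is preserved under surjective bounded morphisms.
The 4-cycle (worlds a,b,c,d with a→b→c→d→a) is asymmetric. Mapping every world to a single reflexive point • is a surjective bounded morphism, and the reflexive point is not asymmetric (R•• but asymmetry requires ¬R••).
So the class is not modally definable.

No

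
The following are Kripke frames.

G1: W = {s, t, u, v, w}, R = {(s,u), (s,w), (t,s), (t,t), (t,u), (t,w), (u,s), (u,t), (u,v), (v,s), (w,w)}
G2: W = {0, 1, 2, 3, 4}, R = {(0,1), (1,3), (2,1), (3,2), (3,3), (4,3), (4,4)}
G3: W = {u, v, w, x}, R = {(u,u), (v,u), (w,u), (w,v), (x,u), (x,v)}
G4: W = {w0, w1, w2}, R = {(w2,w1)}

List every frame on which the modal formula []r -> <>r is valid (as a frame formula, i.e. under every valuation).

G1, G2, G3

Frame correspondent (Sahlqvist): forall x exists y Rxy — i.e. seriality.
G1: ✓.
G2: ✓.
G3: ✓.
G4: fails — world w0 has no successor.
Valid on: G1, G2, G3.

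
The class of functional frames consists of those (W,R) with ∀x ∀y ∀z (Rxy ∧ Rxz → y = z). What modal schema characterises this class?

This is partial functionality; the standard corresponding axiom is CD: ◇s → □s.
Suppose ◇s→□s is valid. Take Rxy, Rxz and set V(s)={y}. Then ◇s at x, so □s at x, so s at z, i.e. z=y.

◇s → □s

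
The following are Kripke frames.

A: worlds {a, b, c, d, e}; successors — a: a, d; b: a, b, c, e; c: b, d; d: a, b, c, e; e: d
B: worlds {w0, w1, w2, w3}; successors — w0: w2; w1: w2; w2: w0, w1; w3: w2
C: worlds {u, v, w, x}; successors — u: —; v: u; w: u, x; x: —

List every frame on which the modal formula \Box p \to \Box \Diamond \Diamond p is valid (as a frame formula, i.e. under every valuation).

A, B

The schema corresponds to a generalized confluence (Geach) condition: \forall x \forall z (xRz \to \exists w (xRw \wedge z R^2 w)).
A: holds.
B: holds.
C: fails — vRu but no t with vRt and uR²t.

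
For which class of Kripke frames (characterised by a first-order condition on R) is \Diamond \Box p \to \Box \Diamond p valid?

convergence: \forall x \forall y \forall z (Rxy \wedge Rxz \to \exists w (Ryw \wedge Rzw))

This schema is the .2 axiom.
It corresponds to convergence: \forall x \forall y \forall z (Rxy \wedge Rxz \to \exists w (Ryw \wedge Rzw)).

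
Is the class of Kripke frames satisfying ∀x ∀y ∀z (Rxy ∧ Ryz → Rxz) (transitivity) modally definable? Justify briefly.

This is a Sahlqvist condition; the 4 axiom □q → □□q defines it.
Suppose □q→□□q is valid. Take Rxy, Ryz and set V(q)={w : Rxw}. Then □q at x, so □□q at x, so □q at y, so q at z, i.e. Rxz.

Yes, by □q → □□q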